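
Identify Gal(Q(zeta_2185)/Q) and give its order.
|Gal(Q(zeta_2185)/Q)| = phi(2185) = 1584; group ≅ (Z/2185Z)^* ≅ Z/4Z × Z/18Z × Z/22Z

The n-th cyclotomic polynomial Φ_2185(x) is the minimal polynomial of zeta_2185 over Q and has degree phi(2185) = 1584. So Q(zeta_2185) is a degree-1584 Galois extension with Galois group (Z/2185Z)^*. By CRT, (Z/2185Z)^* ≅ (Z/5Z)^* × (Z/19Z)^* × (Z/23Z)^*. Each prime-power unit group is (Z/5Z)^* ≅ Z/4Z; (Z/19Z)^* ≅ Z/18Z; (Z/23Z)^* ≅ Z/22Z. Hence Gal(Q(zeta_2185)/Q) ≅ Z/4Z × Z/18Z × Z/22Z.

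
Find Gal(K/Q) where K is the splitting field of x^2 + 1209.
Gal(K/Q) = Z/2Z (cyclic of order 2)

x^2 + 1209 is irreducible over Q since -1209 is not a rational square. The splitting field Q(sqrt(-1209)) has degree 2 over Q, and its unique nontrivial automorphism is sqrt(-1209) ↦ -sqrt(-1209). Hence Gal(Q(sqrt(-1209))/Q) = Z/2Z.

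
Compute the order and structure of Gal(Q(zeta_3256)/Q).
|Gal(Q(zeta_3256)/Q)| = phi(3256) = 1440; group ≅ (Z/3256Z)^* ≅ Z/2Z × Z/2Z × Z/10Z × Z/36Z

The n-th cyclotomic polynomial Φ_3256(x) is the minimal polynomial of zeta_3256 over Q and has degree phi(3256) = 1440. So Q(zeta_3256) is a degree-1440 Galois extension with Galois group (Z/3256Z)^*. By CRT, (Z/3256Z)^* ≅ (Z/8Z)^* × (Z/11Z)^* × (Z/37Z)^*. Each prime-power unit group is (Z/8Z)^* ≅ Z/2Z × Z/2Z; (Z/11Z)^* ≅ Z/10Z; (Z/37Z)^* ≅ Z/36Z. Hence Gal(Q(zeta_3256)/Q) ≅ Z/2Z × Z/2Z × Z/10Z × Z/36Z.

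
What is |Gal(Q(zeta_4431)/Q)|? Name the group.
|Gal(Q(zeta_4431)/Q)| = phi(4431) = 2520; group ≅ (Z/4431Z)^* ≅ Z/2Z × Z/6Z × Z/210Z

The n-th cyclotomic polynomial Φ_4431(x) is the minimal polynomial of zeta_4431 over Q and has degree phi(4431) = 2520. So Q(zeta_4431) is a degree-2520 Galois extension with Galois group (Z/4431Z)^*. By CRT, (Z/4431Z)^* ≅ (Z/3Z)^* × (Z/7Z)^* × (Z/211Z)^*. Each prime-power unit group is (Z/3Z)^* ≅ Z/2Z; (Z/7Z)^* ≅ Z/6Z; (Z/211Z)^* ≅ Z/210Z. Hence Gal(Q(zeta_4431)/Q) ≅ Z/2Z × Z/6Z × Z/210Z.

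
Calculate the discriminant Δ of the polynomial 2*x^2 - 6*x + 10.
Δ = -44

For a quadratic a x^2 + b x + c the discriminant is Δ = b^2 - 4ac = (-6)^2 - 4*(2)*(10) = 36 - (80) = -44.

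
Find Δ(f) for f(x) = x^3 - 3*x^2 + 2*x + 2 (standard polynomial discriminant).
Δ = -104

For x^3 + a x^2 + b x + c the discriminant is Δ = 18 a b c - 4 a^3 c + a^2 b^2 - 4 b^3 - 27 c^2.
Plug a = -3, b = 2, c = 2:
  18*(-3)*(2)*(2) - 4*(-3)^3*(2) + (-3)^2*(2)^2 - 4*(2)^3 - 27*(2)^2
  = -216 + (216) + 36 + (-32) + (-108)
  = -104.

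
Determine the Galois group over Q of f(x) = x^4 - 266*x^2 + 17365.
Gal(K/Q) = V_4 (Klein four-group, Z/2Z × Z/2Z)

f factors as (x^2 - 151)(x^2 - 115), so the splitting field is K = Q(sqrt(151), sqrt(115)). The elements 151, 115, 17365 are all non-squares in Q, so sqrt(151) and sqrt(115) generate independent quadratic extensions. Thus [K:Q] = 4 and Gal(K/Q) is generated by the two order-2 automorphisms sqrt(151) ↦ -sqrt(151) and sqrt(115) ↦ -sqrt(115), giving V_4.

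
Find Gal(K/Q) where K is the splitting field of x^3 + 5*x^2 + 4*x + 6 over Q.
Gal(K/Q) = S_3 (symmetric group of order 6)

Compute the discriminant of x^3 + (5)*x^2 + (4)*x + (6): Δ = -1668. Since Δ is not a rational square, the Galois group is not contained in A_3; it must be the full S_3 (irreducibility of the cubic rules out anything smaller).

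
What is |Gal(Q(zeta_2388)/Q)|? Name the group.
|Gal(Q(zeta_2388)/Q)| = phi(2388) = 792; group ≅ (Z/2388Z)^* ≅ Z/2Z × Z/2Z × Z/198Z

The n-th cyclotomic polynomial Φ_2388(x) is the minimal polynomial of zeta_2388 over Q and has degree phi(2388) = 792. So Q(zeta_2388) is a degree-792 Galois extension with Galois group (Z/2388Z)^*. By CRT, (Z/2388Z)^* ≅ (Z/4Z)^* × (Z/3Z)^* × (Z/199Z)^*. Each prime-power unit group is (Z/4Z)^* ≅ Z/2Z; (Z/3Z)^* ≅ Z/2Z; (Z/199Z)^* ≅ Z/198Z. Hence Gal(Q(zeta_2388)/Q) ≅ Z/2Z × Z/2Z × Z/198Z.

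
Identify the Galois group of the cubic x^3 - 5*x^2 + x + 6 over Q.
Gal(K/Q) = S_3 (symmetric group of order 6)

Compute the discriminant of x^3 + (-5)*x^2 + (1)*x + (6): Δ = 1509. Since Δ is not a rational square, the Galois group is not contained in A_3; it must be the full S_3 (irreducibility of the cubic rules out anything smaller).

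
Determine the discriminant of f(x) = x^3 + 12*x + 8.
Δ = -8640

For a depressed cubic x^3 + p x + q the discriminant is Δ = -4 p^3 - 27 q^2 = -4*(12)^3 - 27*(8)^2 = -6912 - 1728 = -8640.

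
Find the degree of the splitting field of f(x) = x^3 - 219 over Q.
[K:Q] = 6

x^3 - 219 has one real root r = 219^(1/3) and two complex roots r*zeta_3, r*zeta_3^2 where zeta_3 = e^(2*pi*i/3). The splitting field is Q(r, zeta_3). [Q(r):Q] = 3 and [Q(zeta_3):Q] = 2 with gcd = 1, so [Q(r, zeta_3):Q] = 3 * 2 = 6.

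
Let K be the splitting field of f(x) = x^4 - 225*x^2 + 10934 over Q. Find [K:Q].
[K:Q] = 4

f factors as (x^2 - 71)(x^2 - 154); the splitting field is K = Q(sqrt(71), sqrt(154)). Since 71, 154, and 10934 are all non-squares in Q, the three subfields Q(sqrt(71)), Q(sqrt(154)), Q(sqrt(10934)) are distinct degree-2 extensions, so [K:Q] = 4 (Klein four Galois group).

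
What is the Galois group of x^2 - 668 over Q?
Gal(K/Q) = Z/2Z (cyclic of order 2)

x^2 - 668 is irreducible over Q since 668 is not a rational square. The splitting field Q(sqrt(668)) has degree 2 over Q, and its unique nontrivial automorphism is sqrt(668) ↦ -sqrt(668). Hence Gal(Q(sqrt(668))/Q) = Z/2Z.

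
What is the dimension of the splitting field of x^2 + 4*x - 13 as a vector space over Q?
[K:Q] = 2

The discriminant of x^2 + (4)*x + (-13) is b^2 - 4c = 16 - (-52) = 68. Since 68 is not a perfect square in Q, the polynomial is irreducible over Q. Its two roots generate a degree-2 extension, so [K:Q] = 2.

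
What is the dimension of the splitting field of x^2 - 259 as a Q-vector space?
[K:Q] = 2

The polynomial x^2 - 259 is irreducible over Q since 259 is not a perfect square. Its splitting field is Q(sqrt(259)), which has degree 2 over Q.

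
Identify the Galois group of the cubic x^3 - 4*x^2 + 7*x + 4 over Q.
Gal(K/Q) = S_3 (symmetric group of order 6)

Compute the discriminant of x^3 + (-4)*x^2 + (7)*x + (4): Δ = -2012. Since Δ is not a rational square, the Galois group is not contained in A_3; it must be the full S_3 (irreducibility of the cubic rules out anything smaller).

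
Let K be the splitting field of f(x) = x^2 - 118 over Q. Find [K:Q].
[K:Q] = 2

The polynomial x^2 - 118 is irreducible over Q since 118 is not a perfect square. Its splitting field is Q(sqrt(118)), which has degree 2 over Q.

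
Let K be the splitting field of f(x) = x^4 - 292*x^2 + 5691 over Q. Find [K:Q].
[K:Q] = 4

f factors as (x^2 - 271)(x^2 - 21); the splitting field is K = Q(sqrt(271), sqrt(21)). Since 271, 21, and 5691 are all non-squares in Q, the three subfields Q(sqrt(271)), Q(sqrt(21)), Q(sqrt(5691)) are distinct degree-2 extensions, so [K:Q] = 4 (Klein four Galois group).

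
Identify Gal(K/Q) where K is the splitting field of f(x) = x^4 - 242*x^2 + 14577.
Gal(K/Q) = V_4 (Klein four-group, Z/2Z × Z/2Z)

f factors as (x^2 - 113)(x^2 - 129), so the splitting field is K = Q(sqrt(113), sqrt(129)). The elements 113, 129, 14577 are all non-squares in Q, so sqrt(113) and sqrt(129) generate independent quadratic extensions. Thus [K:Q] = 4 and Gal(K/Q) is generated by the two order-2 automorphisms sqrt(113) ↦ -sqrt(113) and sqrt(129) ↦ -sqrt(129), giving V_4.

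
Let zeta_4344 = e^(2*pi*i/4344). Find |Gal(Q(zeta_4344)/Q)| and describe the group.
|Gal(Q(zeta_4344)/Q)| = phi(4344) = 1440; group ≅ (Z/4344Z)^* ≅ Z/2Z × Z/2Z × Z/2Z × Z/180Z

The n-th cyclotomic polynomial Φ_4344(x) is the minimal polynomial of zeta_4344 over Q and has degree phi(4344) = 1440. So Q(zeta_4344) is a degree-1440 Galois extension with Galois group (Z/4344Z)^*. By CRT, (Z/4344Z)^* ≅ (Z/8Z)^* × (Z/3Z)^* × (Z/181Z)^*. Each prime-power unit group is (Z/8Z)^* ≅ Z/2Z × Z/2Z; (Z/3Z)^* ≅ Z/2Z; (Z/181Z)^* ≅ Z/180Z. Hence Gal(Q(zeta_4344)/Q) ≅ Z/2Z × Z/2Z × Z/2Z × Z/180Z.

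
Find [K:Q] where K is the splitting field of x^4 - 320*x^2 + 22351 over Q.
[K:Q] = 4

f factors as (x^2 - 217)(x^2 - 103); the splitting field is K = Q(sqrt(217), sqrt(103)). Since 217, 103, and 22351 are all non-squares in Q, the three subfields Q(sqrt(217)), Q(sqrt(103)), Q(sqrt(22351)) are distinct degree-2 extensions, so [K:Q] = 4 (Klein four Galois group).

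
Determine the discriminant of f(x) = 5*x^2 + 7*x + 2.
Δ = 9

For a quadratic a x^2 + b x + c the discriminant is Δ = b^2 - 4ac = (7)^2 - 4*(5)*(2) = 49 - (40) = 9.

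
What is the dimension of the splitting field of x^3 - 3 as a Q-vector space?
[K:Q] = 6

x^3 - 3 has one real root r = 3^(1/3) and two complex roots r*zeta_3, r*zeta_3^2 where zeta_3 = e^(2*pi*i/3). The splitting field is Q(r, zeta_3). [Q(r):Q] = 3 and [Q(zeta_3):Q] = 2 with gcd = 1, so [Q(r, zeta_3):Q] = 3 * 2 = 6.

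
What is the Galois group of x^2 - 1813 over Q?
Gal(K/Q) = Z/2Z (cyclic of order 2)

x^2 - 1813 is irreducible over Q since 1813 is not a rational square. The splitting field Q(sqrt(1813)) has degree 2 over Q, and its unique nontrivial automorphism is sqrt(1813) ↦ -sqrt(1813). Hence Gal(Q(sqrt(1813))/Q) = Z/2Z.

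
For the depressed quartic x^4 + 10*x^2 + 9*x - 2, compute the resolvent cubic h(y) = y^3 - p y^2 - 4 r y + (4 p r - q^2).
h(y) = y^3 - 10*y^2 + 8*y - 161

Identify coefficients: p = 10, q = 9, r = -2.
Plug into h(y) = y^3 - p y^2 - 4 r y + (4 p r - q^2):
  h(y) = y^3 - (10) y^2 - 4*(-2) y + (4*(10)*(-2) - (9)^2)
       = y^3 + (-10) y^2 + (8) y + (-161).
Simplifying: h(y) = y^3 - 10*y^2 + 8*y - 161.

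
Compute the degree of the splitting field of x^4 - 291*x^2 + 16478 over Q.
[K:Q] = 4

f factors as (x^2 - 214)(x^2 - 77); the splitting field is K = Q(sqrt(214), sqrt(77)). Since 214, 77, and 16478 are all non-squares in Q, the three subfields Q(sqrt(214)), Q(sqrt(77)), Q(sqrt(16478)) are distinct degree-2 extensions, so [K:Q] = 4 (Klein four Galois group).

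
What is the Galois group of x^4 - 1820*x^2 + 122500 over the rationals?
Gal(K/Q) = Z/2Z (cyclic of order 2)

f factors as (x^2 - 1750)(x^2 - 70), so the splitting field is K = Q(sqrt(1750), sqrt(70)). The squarefree part of 1750 is 70 and the squarefree part of 70 is also 70, so sqrt(1750) and sqrt(70) are both rational multiples of sqrt(70). Hence Q(sqrt(1750)) = Q(sqrt(70)) = Q(sqrt(70)), and the splitting field collapses to a single degree-2 extension with Galois group Z/2Z.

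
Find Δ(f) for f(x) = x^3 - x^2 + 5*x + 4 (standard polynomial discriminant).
Δ = -1251

For x^3 + a x^2 + b x + c the discriminant is Δ = 18 a b c - 4 a^3 c + a^2 b^2 - 4 b^3 - 27 c^2.
Plug a = -1, b = 5, c = 4:
  18*(-1)*(5)*(4) - 4*(-1)^3*(4) + (-1)^2*(5)^2 - 4*(5)^3 - 27*(4)^2
  = -360 + (16) + 25 + (-500) + (-432)
  = -1251.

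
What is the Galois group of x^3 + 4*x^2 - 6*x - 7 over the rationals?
Gal(K/Q) = S_3 (symmetric group of order 6)

Compute the discriminant of x^3 + (4)*x^2 + (-6)*x + (-7): Δ = 4933. Since Δ is not a rational square, the Galois group is not contained in A_3; it must be the full S_3 (irreducibility of the cubic rules out anything smaller).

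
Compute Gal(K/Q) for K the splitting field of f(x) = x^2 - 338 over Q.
Gal(K/Q) = Z/2Z (cyclic of order 2)

x^2 - 338 is irreducible over Q since 338 is not a rational square. The splitting field Q(sqrt(338)) has degree 2 over Q, and its unique nontrivial automorphism is sqrt(338) ↦ -sqrt(338). Hence Gal(Q(sqrt(338))/Q) = Z/2Z.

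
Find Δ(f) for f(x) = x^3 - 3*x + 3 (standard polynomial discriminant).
Δ = -135

For a depressed cubic x^3 + p x + q the discriminant is Δ = -4 p^3 - 27 q^2 = -4*(-3)^3 - 27*(3)^2 = 108 - 243 = -135.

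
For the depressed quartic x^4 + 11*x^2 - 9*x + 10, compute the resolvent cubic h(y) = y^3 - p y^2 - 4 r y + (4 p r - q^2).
h(y) = y^3 - 11*y^2 - 40*y + 359

Identify coefficients: p = 11, q = -9, r = 10.
Plug into h(y) = y^3 - p y^2 - 4 r y + (4 p r - q^2):
  h(y) = y^3 - (11) y^2 - 4*(10) y + (4*(11)*(10) - (-9)^2)
       = y^3 + (-11) y^2 + (-40) y + (359).
Simplifying: h(y) = y^3 - 11*y^2 - 40*y + 359.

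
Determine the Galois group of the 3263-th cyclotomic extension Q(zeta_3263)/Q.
|Gal(Q(zeta_3263)/Q)| = phi(3263) = 3000; group ≅ (Z/3263Z)^* ≅ Z/12Z × Z/250Z

The n-th cyclotomic polynomial Φ_3263(x) is the minimal polynomial of zeta_3263 over Q and has degree phi(3263) = 3000. So Q(zeta_3263) is a degree-3000 Galois extension with Galois group (Z/3263Z)^*. By CRT, (Z/3263Z)^* ≅ (Z/13Z)^* × (Z/251Z)^*. Each prime-power unit group is (Z/13Z)^* ≅ Z/12Z; (Z/251Z)^* ≅ Z/250Z. Hence Gal(Q(zeta_3263)/Q) ≅ Z/12Z × Z/250Z.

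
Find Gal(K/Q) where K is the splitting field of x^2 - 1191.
Gal(K/Q) = Z/2Z (cyclic of order 2)

x^2 - 1191 is irreducible over Q since 1191 is not a rational square. The splitting field Q(sqrt(1191)) has degree 2 over Q, and its unique nontrivial automorphism is sqrt(1191) ↦ -sqrt(1191). Hence Gal(Q(sqrt(1191))/Q) = Z/2Z.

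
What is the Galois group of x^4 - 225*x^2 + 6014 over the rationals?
Gal(K/Q) = V_4 (Klein four-group, Z/2Z × Z/2Z)

f factors as (x^2 - 194)(x^2 - 31), so the splitting field is K = Q(sqrt(194), sqrt(31)). The elements 194, 31, 6014 are all non-squares in Q, so sqrt(194) and sqrt(31) generate independent quadratic extensions. Thus [K:Q] = 4 and Gal(K/Q) is generated by the two order-2 automorphisms sqrt(194) ↦ -sqrt(194) and sqrt(31) ↦ -sqrt(31), giving V_4.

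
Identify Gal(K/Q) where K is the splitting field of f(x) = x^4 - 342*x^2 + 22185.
Gal(K/Q) = V_4 (Klein four-group, Z/2Z × Z/2Z)

f factors as (x^2 - 255)(x^2 - 87), so the splitting field is K = Q(sqrt(255), sqrt(87)). The elements 255, 87, 22185 are all non-squares in Q, so sqrt(255) and sqrt(87) generate independent quadratic extensions. Thus [K:Q] = 4 and Gal(K/Q) is generated by the two order-2 automorphisms sqrt(255) ↦ -sqrt(255) and sqrt(87) ↦ -sqrt(87), giving V_4.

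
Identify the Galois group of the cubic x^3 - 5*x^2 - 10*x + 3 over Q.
Gal(K/Q) = S_3 (symmetric group of order 6)

Compute the discriminant of x^3 + (-5)*x^2 + (-10)*x + (3): Δ = 10457. Since Δ is not a rational square, the Galois group is not contained in A_3; it must be the full S_3 (irreducibility of the cubic rules out anything smaller).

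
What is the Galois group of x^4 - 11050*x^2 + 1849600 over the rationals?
Gal(K/Q) = Z/2Z (cyclic of order 2)

f factors as (x^2 - 10880)(x^2 - 170), so the splitting field is K = Q(sqrt(10880), sqrt(170)). The squarefree part of 10880 is 170 and the squarefree part of 170 is also 170, so sqrt(10880) and sqrt(170) are both rational multiples of sqrt(170). Hence Q(sqrt(10880)) = Q(sqrt(170)) = Q(sqrt(170)), and the splitting field collapses to a single degree-2 extension with Galois group Z/2Z.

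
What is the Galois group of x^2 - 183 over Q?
Gal(K/Q) = Z/2Z (cyclic of order 2)

x^2 - 183 is irreducible over Q since 183 is not a rational square. The splitting field Q(sqrt(183)) has degree 2 over Q, and its unique nontrivial automorphism is sqrt(183) ↦ -sqrt(183). Hence Gal(Q(sqrt(183))/Q) = Z/2Z.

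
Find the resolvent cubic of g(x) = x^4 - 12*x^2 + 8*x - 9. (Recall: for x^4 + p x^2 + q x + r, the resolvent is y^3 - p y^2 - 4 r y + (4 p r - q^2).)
h(y) = y^3 + 12*y^2 + 36*y + 368

Identify coefficients: p = -12, q = 8, r = -9.
Plug into h(y) = y^3 - p y^2 - 4 r y + (4 p r - q^2):
  h(y) = y^3 - (-12) y^2 - 4*(-9) y + (4*(-12)*(-9) - (8)^2)
       = y^3 + (12) y^2 + (36) y + (368).
Simplifying: h(y) = y^3 + 12*y^2 + 36*y + 368.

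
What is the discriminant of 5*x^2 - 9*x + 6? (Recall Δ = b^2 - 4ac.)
Δ = -39

For a quadratic a x^2 + b x + c the discriminant is Δ = b^2 - 4ac = (-9)^2 - 4*(5)*(6) = 81 - (120) = -39.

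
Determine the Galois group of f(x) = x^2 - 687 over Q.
Gal(K/Q) = Z/2Z (cyclic of order 2)

x^2 - 687 is irreducible over Q since 687 is not a rational square. The splitting field Q(sqrt(687)) has degree 2 over Q, and its unique nontrivial automorphism is sqrt(687) ↦ -sqrt(687). Hence Gal(Q(sqrt(687))/Q) = Z/2Z.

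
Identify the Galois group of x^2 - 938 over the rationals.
Gal(K/Q) = Z/2Z (cyclic of order 2)

x^2 - 938 is irreducible over Q since 938 is not a rational square. The splitting field Q(sqrt(938)) has degree 2 over Q, and its unique nontrivial automorphism is sqrt(938) ↦ -sqrt(938). Hence Gal(Q(sqrt(938))/Q) = Z/2Z.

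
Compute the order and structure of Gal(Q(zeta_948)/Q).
|Gal(Q(zeta_948)/Q)| = phi(948) = 312; group ≅ (Z/948Z)^* ≅ Z/2Z × Z/2Z × Z/78Z

The n-th cyclotomic polynomial Φ_948(x) is the minimal polynomial of zeta_948 over Q and has degree phi(948) = 312. So Q(zeta_948) is a degree-312 Galois extension with Galois group (Z/948Z)^*. By CRT, (Z/948Z)^* ≅ (Z/4Z)^* × (Z/3Z)^* × (Z/79Z)^*. Each prime-power unit group is (Z/4Z)^* ≅ Z/2Z; (Z/3Z)^* ≅ Z/2Z; (Z/79Z)^* ≅ Z/78Z. Hence Gal(Q(zeta_948)/Q) ≅ Z/2Z × Z/2Z × Z/78Z.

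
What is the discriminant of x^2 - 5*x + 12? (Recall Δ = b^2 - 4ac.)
Δ = -23

For a quadratic a x^2 + b x + c the discriminant is Δ = b^2 - 4ac = (-5)^2 - 4*(1)*(12) = 25 - (48) = -23.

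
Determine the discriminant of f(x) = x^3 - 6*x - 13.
Δ = -3699

For a depressed cubic x^3 + p x + q the discriminant is Δ = -4 p^3 - 27 q^2 = -4*(-6)^3 - 27*(-13)^2 = 864 - 4563 = -3699.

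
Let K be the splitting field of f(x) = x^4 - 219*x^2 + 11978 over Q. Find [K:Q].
[K:Q] = 4

f factors as (x^2 - 113)(x^2 - 106); the splitting field is K = Q(sqrt(113), sqrt(106)). Since 113, 106, and 11978 are all non-squares in Q, the three subfields Q(sqrt(113)), Q(sqrt(106)), Q(sqrt(11978)) are distinct degree-2 extensions, so [K:Q] = 4 (Klein four Galois group).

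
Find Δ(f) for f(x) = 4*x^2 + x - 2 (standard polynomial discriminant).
Δ = 33

For a quadratic a x^2 + b x + c the discriminant is Δ = b^2 - 4ac = (1)^2 - 4*(4)*(-2) = 1 - (-32) = 33.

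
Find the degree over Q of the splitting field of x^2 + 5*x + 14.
[K:Q] = 2

The discriminant of x^2 + (5)*x + (14) is b^2 - 4c = 25 - (56) = -31. Since -31 is not a perfect square in Q, the polynomial is irreducible over Q. Its two roots generate a degree-2 extension, so [K:Q] = 2.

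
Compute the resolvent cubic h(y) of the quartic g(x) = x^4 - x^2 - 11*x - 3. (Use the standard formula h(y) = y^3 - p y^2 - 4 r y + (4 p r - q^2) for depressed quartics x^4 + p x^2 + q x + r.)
h(y) = y^3 + y^2 + 12*y - 109

Identify coefficients: p = -1, q = -11, r = -3.
Plug into h(y) = y^3 - p y^2 - 4 r y + (4 p r - q^2):
  h(y) = y^3 - (-1) y^2 - 4*(-3) y + (4*(-1)*(-3) - (-11)^2)
       = y^3 + (1) y^2 + (12) y + (-109).
Simplifying: h(y) = y^3 + y^2 + 12*y - 109.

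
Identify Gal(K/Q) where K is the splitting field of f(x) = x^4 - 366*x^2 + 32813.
Gal(K/Q) = V_4 (Klein four-group, Z/2Z × Z/2Z)

f factors as (x^2 - 157)(x^2 - 209), so the splitting field is K = Q(sqrt(157), sqrt(209)). The elements 157, 209, 32813 are all non-squares in Q, so sqrt(157) and sqrt(209) generate independent quadratic extensions. Thus [K:Q] = 4 and Gal(K/Q) is generated by the two order-2 automorphisms sqrt(157) ↦ -sqrt(157) and sqrt(209) ↦ -sqrt(209), giving V_4.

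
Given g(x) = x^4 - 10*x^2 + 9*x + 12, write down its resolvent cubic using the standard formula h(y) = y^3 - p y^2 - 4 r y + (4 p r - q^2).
h(y) = y^3 + 10*y^2 - 48*y - 561

Identify coefficients: p = -10, q = 9, r = 12.
Plug into h(y) = y^3 - p y^2 - 4 r y + (4 p r - q^2):
  h(y) = y^3 - (-10) y^2 - 4*(12) y + (4*(-10)*(12) - (9)^2)
       = y^3 + (10) y^2 + (-48) y + (-561).
Simplifying: h(y) = y^3 + 10*y^2 - 48*y - 561.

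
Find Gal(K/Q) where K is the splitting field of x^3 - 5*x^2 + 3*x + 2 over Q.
Gal(K/Q) = S_3 (symmetric group of order 6)

Compute the discriminant of x^3 + (-5)*x^2 + (3)*x + (2): Δ = 469. Since Δ is not a rational square, the Galois group is not contained in A_3; it must be the full S_3 (irreducibility of the cubic rules out anything smaller).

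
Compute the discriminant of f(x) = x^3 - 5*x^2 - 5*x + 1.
Δ = 2048

For x^3 + a x^2 + b x + c the discriminant is Δ = 18 a b c - 4 a^3 c + a^2 b^2 - 4 b^3 - 27 c^2.
Plug a = -5, b = -5, c = 1:
  18*(-5)*(-5)*(1) - 4*(-5)^3*(1) + (-5)^2*(-5)^2 - 4*(-5)^3 - 27*(1)^2
  = 450 + (500) + 625 + (500) + (-27)
  = 2048.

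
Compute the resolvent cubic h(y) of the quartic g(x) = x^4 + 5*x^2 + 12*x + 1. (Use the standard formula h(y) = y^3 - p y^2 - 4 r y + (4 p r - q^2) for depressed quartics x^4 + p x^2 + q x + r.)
h(y) = y^3 - 5*y^2 - 4*y - 124

Identify coefficients: p = 5, q = 12, r = 1.
Plug into h(y) = y^3 - p y^2 - 4 r y + (4 p r - q^2):
  h(y) = y^3 - (5) y^2 - 4*(1) y + (4*(5)*(1) - (12)^2)
       = y^3 + (-5) y^2 + (-4) y + (-124).
Simplifying: h(y) = y^3 - 5*y^2 - 4*y - 124.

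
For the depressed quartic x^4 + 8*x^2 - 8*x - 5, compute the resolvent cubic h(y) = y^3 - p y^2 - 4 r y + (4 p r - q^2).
h(y) = y^3 - 8*y^2 + 20*y - 224

Identify coefficients: p = 8, q = -8, r = -5.
Plug into h(y) = y^3 - p y^2 - 4 r y + (4 p r - q^2):
  h(y) = y^3 - (8) y^2 - 4*(-5) y + (4*(8)*(-5) - (-8)^2)
       = y^3 + (-8) y^2 + (20) y + (-224).
Simplifying: h(y) = y^3 - 8*y^2 + 20*y - 224.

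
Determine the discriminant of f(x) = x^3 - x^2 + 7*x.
Δ = -1323

For x^3 + a x^2 + b x + c the discriminant is Δ = 18 a b c - 4 a^3 c + a^2 b^2 - 4 b^3 - 27 c^2.
Plug a = -1, b = 7, c = 0:
  18*(-1)*(7)*(0) - 4*(-1)^3*(0) + (-1)^2*(7)^2 - 4*(7)^3 - 27*(0)^2
  = 0 + (0) + 49 + (-1372) + (0)
  = -1323.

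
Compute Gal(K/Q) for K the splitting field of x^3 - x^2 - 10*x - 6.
Gal(K/Q) = S_3 (symmetric group of order 6)

Compute the discriminant of x^3 + (-1)*x^2 + (-10)*x + (-6): Δ = 2024. Since Δ is not a rational square, the Galois group is not contained in A_3; it must be the full S_3 (irreducibility of the cubic rules out anything smaller).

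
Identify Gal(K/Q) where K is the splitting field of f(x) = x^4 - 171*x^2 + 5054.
Gal(K/Q) = V_4 (Klein four-group, Z/2Z × Z/2Z)

f factors as (x^2 - 38)(x^2 - 133), so the splitting field is K = Q(sqrt(38), sqrt(133)). The elements 38, 133, 5054 are all non-squares in Q, so sqrt(38) and sqrt(133) generate independent quadratic extensions. Thus [K:Q] = 4 and Gal(K/Q) is generated by the two order-2 automorphisms sqrt(38) ↦ -sqrt(38) and sqrt(133) ↦ -sqrt(133), giving V_4.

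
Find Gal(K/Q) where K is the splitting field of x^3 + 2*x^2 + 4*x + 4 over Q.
Gal(K/Q) = S_3 (symmetric group of order 6)

Compute the discriminant of x^3 + (2)*x^2 + (4)*x + (4): Δ = -176. Since Δ is not a rational square, the Galois group is not contained in A_3; it must be the full S_3 (irreducibility of the cubic rules out anything smaller).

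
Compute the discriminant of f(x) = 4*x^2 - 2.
Δ = 32

For a quadratic a x^2 + b x + c the discriminant is Δ = b^2 - 4ac = (0)^2 - 4*(4)*(-2) = 0 - (-32) = 32.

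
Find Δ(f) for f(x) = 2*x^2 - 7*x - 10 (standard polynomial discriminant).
Δ = 129

For a quadratic a x^2 + b x + c the discriminant is Δ = b^2 - 4ac = (-7)^2 - 4*(2)*(-10) = 49 - (-80) = 129.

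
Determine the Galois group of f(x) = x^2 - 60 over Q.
Gal(K/Q) = Z/2Z (cyclic of order 2)

x^2 - 60 is irreducible over Q since 60 is not a rational square. The splitting field Q(sqrt(60)) has degree 2 over Q, and its unique nontrivial automorphism is sqrt(60) ↦ -sqrt(60). Hence Gal(Q(sqrt(60))/Q) = Z/2Z.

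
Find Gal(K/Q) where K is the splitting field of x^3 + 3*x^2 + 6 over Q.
Gal(K/Q) = S_3 (symmetric group of order 6)

Compute the discriminant of x^3 + (3)*x^2 + (0)*x + (6): Δ = -1620. Since Δ is not a rational square, the Galois group is not contained in A_3; it must be the full S_3 (irreducibility of the cubic rules out anything smaller).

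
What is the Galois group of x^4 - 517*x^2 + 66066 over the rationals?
Gal(K/Q) = V_4 (Klein four-group, Z/2Z × Z/2Z)

f factors as (x^2 - 231)(x^2 - 286), so the splitting field is K = Q(sqrt(231), sqrt(286)). The elements 231, 286, 66066 are all non-squares in Q, so sqrt(231) and sqrt(286) generate independent quadratic extensions. Thus [K:Q] = 4 and Gal(K/Q) is generated by the two order-2 automorphisms sqrt(231) ↦ -sqrt(231) and sqrt(286) ↦ -sqrt(286), giving V_4.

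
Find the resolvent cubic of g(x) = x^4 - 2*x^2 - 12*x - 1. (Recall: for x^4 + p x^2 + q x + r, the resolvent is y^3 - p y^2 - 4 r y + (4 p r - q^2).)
h(y) = y^3 + 2*y^2 + 4*y - 136

Identify coefficients: p = -2, q = -12, r = -1.
Plug into h(y) = y^3 - p y^2 - 4 r y + (4 p r - q^2):
  h(y) = y^3 - (-2) y^2 - 4*(-1) y + (4*(-2)*(-1) - (-12)^2)
       = y^3 + (2) y^2 + (4) y + (-136).
Simplifying: h(y) = y^3 + 2*y^2 + 4*y - 136.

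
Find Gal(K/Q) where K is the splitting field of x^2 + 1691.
Gal(K/Q) = Z/2Z (cyclic of order 2)

x^2 + 1691 is irreducible over Q since -1691 is not a rational square. The splitting field Q(sqrt(-1691)) has degree 2 over Q, and its unique nontrivial automorphism is sqrt(-1691) ↦ -sqrt(-1691). Hence Gal(Q(sqrt(-1691))/Q) = Z/2Z.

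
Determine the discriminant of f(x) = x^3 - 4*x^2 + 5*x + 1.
Δ = -231

For x^3 + a x^2 + b x + c the discriminant is Δ = 18 a b c - 4 a^3 c + a^2 b^2 - 4 b^3 - 27 c^2.
Plug a = -4, b = 5, c = 1:
  18*(-4)*(5)*(1) - 4*(-4)^3*(1) + (-4)^2*(5)^2 - 4*(5)^3 - 27*(1)^2
  = -360 + (256) + 400 + (-500) + (-27)
  = -231.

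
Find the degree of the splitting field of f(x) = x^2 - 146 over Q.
[K:Q] = 2

The polynomial x^2 - 146 is irreducible over Q since 146 is not a perfect square. Its splitting field is Q(sqrt(146)), which has degree 2 over Q.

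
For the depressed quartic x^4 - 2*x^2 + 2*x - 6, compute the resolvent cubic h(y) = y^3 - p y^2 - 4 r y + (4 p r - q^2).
h(y) = y^3 + 2*y^2 + 24*y + 44

Identify coefficients: p = -2, q = 2, r = -6.
Plug into h(y) = y^3 - p y^2 - 4 r y + (4 p r - q^2):
  h(y) = y^3 - (-2) y^2 - 4*(-6) y + (4*(-2)*(-6) - (2)^2)
       = y^3 + (2) y^2 + (24) y + (44).
Simplifying: h(y) = y^3 + 2*y^2 + 24*y + 44.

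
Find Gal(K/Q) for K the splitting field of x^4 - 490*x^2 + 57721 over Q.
Gal(K/Q) = V_4 (Klein four-group, Z/2Z × Z/2Z)

f factors as (x^2 - 197)(x^2 - 293), so the splitting field is K = Q(sqrt(197), sqrt(293)). The elements 197, 293, 57721 are all non-squares in Q, so sqrt(197) and sqrt(293) generate independent quadratic extensions. Thus [K:Q] = 4 and Gal(K/Q) is generated by the two order-2 automorphisms sqrt(197) ↦ -sqrt(197) and sqrt(293) ↦ -sqrt(293), giving V_4.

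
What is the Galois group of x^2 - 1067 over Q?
Gal(K/Q) = Z/2Z (cyclic of order 2)

x^2 - 1067 is irreducible over Q since 1067 is not a rational square. The splitting field Q(sqrt(1067)) has degree 2 over Q, and its unique nontrivial automorphism is sqrt(1067) ↦ -sqrt(1067). Hence Gal(Q(sqrt(1067))/Q) = Z/2Z.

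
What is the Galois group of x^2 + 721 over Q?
Gal(K/Q) = Z/2Z (cyclic of order 2)

x^2 + 721 is irreducible over Q since -721 is not a rational square. The splitting field Q(sqrt(-721)) has degree 2 over Q, and its unique nontrivial automorphism is sqrt(-721) ↦ -sqrt(-721). Hence Gal(Q(sqrt(-721))/Q) = Z/2Z.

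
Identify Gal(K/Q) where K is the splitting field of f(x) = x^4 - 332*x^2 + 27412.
Gal(K/Q) = V_4 (Klein four-group, Z/2Z × Z/2Z)

f factors as (x^2 - 178)(x^2 - 154), so the splitting field is K = Q(sqrt(178), sqrt(154)). The elements 178, 154, 27412 are all non-squares in Q, so sqrt(178) and sqrt(154) generate independent quadratic extensions. Thus [K:Q] = 4 and Gal(K/Q) is generated by the two order-2 automorphisms sqrt(178) ↦ -sqrt(178) and sqrt(154) ↦ -sqrt(154), giving V_4.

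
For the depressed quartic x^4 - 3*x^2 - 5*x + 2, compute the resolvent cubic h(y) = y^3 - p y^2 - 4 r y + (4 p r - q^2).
h(y) = y^3 + 3*y^2 - 8*y - 49

Identify coefficients: p = -3, q = -5, r = 2.
Plug into h(y) = y^3 - p y^2 - 4 r y + (4 p r - q^2):
  h(y) = y^3 - (-3) y^2 - 4*(2) y + (4*(-3)*(2) - (-5)^2)
       = y^3 + (3) y^2 + (-8) y + (-49).
Simplifying: h(y) = y^3 + 3*y^2 - 8*y - 49.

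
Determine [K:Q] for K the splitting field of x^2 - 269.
[K:Q] = 2

The polynomial x^2 - 269 is irreducible over Q since 269 is not a perfect square. Its splitting field is Q(sqrt(269)), which has degree 2 over Q.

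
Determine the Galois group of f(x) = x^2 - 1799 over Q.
Gal(K/Q) = Z/2Z (cyclic of order 2)

x^2 - 1799 is irreducible over Q since 1799 is not a rational square. The splitting field Q(sqrt(1799)) has degree 2 over Q, and its unique nontrivial automorphism is sqrt(1799) ↦ -sqrt(1799). Hence Gal(Q(sqrt(1799))/Q) = Z/2Z.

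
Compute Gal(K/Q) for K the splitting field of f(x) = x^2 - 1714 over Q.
Gal(K/Q) = Z/2Z (cyclic of order 2)

x^2 - 1714 is irreducible over Q since 1714 is not a rational square. The splitting field Q(sqrt(1714)) has degree 2 over Q, and its unique nontrivial automorphism is sqrt(1714) ↦ -sqrt(1714). Hence Gal(Q(sqrt(1714))/Q) = Z/2Z.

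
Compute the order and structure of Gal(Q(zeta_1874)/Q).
|Gal(Q(zeta_1874)/Q)| = phi(1874) = 936; group ≅ (Z/1874Z)^* ≅ Z/936Z

The n-th cyclotomic polynomial Φ_1874(x) is the minimal polynomial of zeta_1874 over Q and has degree phi(1874) = 936. So Q(zeta_1874) is a degree-936 Galois extension with Galois group (Z/1874Z)^*. By CRT, (Z/1874Z)^* ≅ (Z/2Z)^* × (Z/937Z)^*. Each prime-power unit group is (Z/2Z)^* ≅ trivial group (order 1); (Z/937Z)^* ≅ Z/936Z. Hence Gal(Q(zeta_1874)/Q) ≅ Z/936Z.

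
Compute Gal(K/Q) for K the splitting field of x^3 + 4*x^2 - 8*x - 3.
Gal(K/Q) = S_3 (symmetric group of order 6)

Compute the discriminant of x^3 + (4)*x^2 + (-8)*x + (-3): Δ = 5325. Since Δ is not a rational square, the Galois group is not contained in A_3; it must be the full S_3 (irreducibility of the cubic rules out anything smaller).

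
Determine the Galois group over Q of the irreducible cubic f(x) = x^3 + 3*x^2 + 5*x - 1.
Gal(K/Q) = S_3 (symmetric group of order 6)

Compute the discriminant of x^3 + (3)*x^2 + (5)*x + (-1): Δ = -464. Since Δ is not a rational square, the Galois group is not contained in A_3; it must be the full S_3 (irreducibility of the cubic rules out anything smaller).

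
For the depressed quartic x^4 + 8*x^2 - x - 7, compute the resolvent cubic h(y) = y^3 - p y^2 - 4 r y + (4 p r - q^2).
h(y) = y^3 - 8*y^2 + 28*y - 225

Identify coefficients: p = 8, q = -1, r = -7.
Plug into h(y) = y^3 - p y^2 - 4 r y + (4 p r - q^2):
  h(y) = y^3 - (8) y^2 - 4*(-7) y + (4*(8)*(-7) - (-1)^2)
       = y^3 + (-8) y^2 + (28) y + (-225).
Simplifying: h(y) = y^3 - 8*y^2 + 28*y - 225.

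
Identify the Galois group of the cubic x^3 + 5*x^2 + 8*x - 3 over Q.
Gal(K/Q) = S_3 (symmetric group of order 6)

Compute the discriminant of x^3 + (5)*x^2 + (8)*x + (-3): Δ = -1351. Since Δ is not a rational square, the Galois group is not contained in A_3; it must be the full S_3 (irreducibility of the cubic rules out anything smaller).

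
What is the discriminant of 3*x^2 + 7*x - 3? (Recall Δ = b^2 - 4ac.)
Δ = 85

For a quadratic a x^2 + b x + c the discriminant is Δ = b^2 - 4ac = (7)^2 - 4*(3)*(-3) = 49 - (-36) = 85.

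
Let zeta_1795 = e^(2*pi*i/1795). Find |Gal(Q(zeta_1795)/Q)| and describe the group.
|Gal(Q(zeta_1795)/Q)| = phi(1795) = 1432; group ≅ (Z/1795Z)^* ≅ Z/4Z × Z/358Z

The n-th cyclotomic polynomial Φ_1795(x) is the minimal polynomial of zeta_1795 over Q and has degree phi(1795) = 1432. So Q(zeta_1795) is a degree-1432 Galois extension with Galois group (Z/1795Z)^*. By CRT, (Z/1795Z)^* ≅ (Z/5Z)^* × (Z/359Z)^*. Each prime-power unit group is (Z/5Z)^* ≅ Z/4Z; (Z/359Z)^* ≅ Z/358Z. Hence Gal(Q(zeta_1795)/Q) ≅ Z/4Z × Z/358Z.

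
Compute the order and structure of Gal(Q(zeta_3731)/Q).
|Gal(Q(zeta_3731)/Q)| = phi(3731) = 2880; group ≅ (Z/3731Z)^* ≅ Z/6Z × Z/12Z × Z/40Z

The n-th cyclotomic polynomial Φ_3731(x) is the minimal polynomial of zeta_3731 over Q and has degree phi(3731) = 2880. So Q(zeta_3731) is a degree-2880 Galois extension with Galois group (Z/3731Z)^*. By CRT, (Z/3731Z)^* ≅ (Z/7Z)^* × (Z/13Z)^* × (Z/41Z)^*. Each prime-power unit group is (Z/7Z)^* ≅ Z/6Z; (Z/13Z)^* ≅ Z/12Z; (Z/41Z)^* ≅ Z/40Z. Hence Gal(Q(zeta_3731)/Q) ≅ Z/6Z × Z/12Z × Z/40Z.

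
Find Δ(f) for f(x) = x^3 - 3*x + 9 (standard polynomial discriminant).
Δ = -2079

For a depressed cubic x^3 + p x + q the discriminant is Δ = -4 p^3 - 27 q^2 = -4*(-3)^3 - 27*(9)^2 = 108 - 2187 = -2079.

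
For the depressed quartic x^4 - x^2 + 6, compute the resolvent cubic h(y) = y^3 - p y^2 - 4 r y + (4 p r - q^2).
h(y) = y^3 + y^2 - 24*y - 24

Identify coefficients: p = -1, q = 0, r = 6.
Plug into h(y) = y^3 - p y^2 - 4 r y + (4 p r - q^2):
  h(y) = y^3 - (-1) y^2 - 4*(6) y + (4*(-1)*(6) - (0)^2)
       = y^3 + (1) y^2 + (-24) y + (-24).
Simplifying: h(y) = y^3 + y^2 - 24*y - 24.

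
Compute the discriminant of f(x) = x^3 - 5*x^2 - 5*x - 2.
Δ = -883

For x^3 + a x^2 + b x + c the discriminant is Δ = 18 a b c - 4 a^3 c + a^2 b^2 - 4 b^3 - 27 c^2.
Plug a = -5, b = -5, c = -2:
  18*(-5)*(-5)*(-2) - 4*(-5)^3*(-2) + (-5)^2*(-5)^2 - 4*(-5)^3 - 27*(-2)^2
  = -900 + (-1000) + 625 + (500) + (-108)
  = -883.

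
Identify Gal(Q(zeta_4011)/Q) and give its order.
|Gal(Q(zeta_4011)/Q)| = phi(4011) = 2280; group ≅ (Z/4011Z)^* ≅ Z/2Z × Z/6Z × Z/190Z

The n-th cyclotomic polynomial Φ_4011(x) is the minimal polynomial of zeta_4011 over Q and has degree phi(4011) = 2280. So Q(zeta_4011) is a degree-2280 Galois extension with Galois group (Z/4011Z)^*. By CRT, (Z/4011Z)^* ≅ (Z/3Z)^* × (Z/7Z)^* × (Z/191Z)^*. Each prime-power unit group is (Z/3Z)^* ≅ Z/2Z; (Z/7Z)^* ≅ Z/6Z; (Z/191Z)^* ≅ Z/190Z. Hence Gal(Q(zeta_4011)/Q) ≅ Z/2Z × Z/6Z × Z/190Z.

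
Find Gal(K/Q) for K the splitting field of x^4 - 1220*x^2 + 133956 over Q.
Gal(K/Q) = Z/2Z (cyclic of order 2)

f factors as (x^2 - 122)(x^2 - 1098), so the splitting field is K = Q(sqrt(122), sqrt(1098)). The squarefree part of 122 is 122 and the squarefree part of 1098 is also 122, so sqrt(122) and sqrt(1098) are both rational multiples of sqrt(122). Hence Q(sqrt(122)) = Q(sqrt(1098)) = Q(sqrt(122)), and the splitting field collapses to a single degree-2 extension with Galois group Z/2Z.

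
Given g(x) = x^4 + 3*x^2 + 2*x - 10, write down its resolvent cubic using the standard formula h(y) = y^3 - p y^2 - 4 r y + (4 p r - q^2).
h(y) = y^3 - 3*y^2 + 40*y - 124

Identify coefficients: p = 3, q = 2, r = -10.
Plug into h(y) = y^3 - p y^2 - 4 r y + (4 p r - q^2):
  h(y) = y^3 - (3) y^2 - 4*(-10) y + (4*(3)*(-10) - (2)^2)
       = y^3 + (-3) y^2 + (40) y + (-124).
Simplifying: h(y) = y^3 - 3*y^2 + 40*y - 124.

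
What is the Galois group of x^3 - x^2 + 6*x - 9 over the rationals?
Gal(K/Q) = S_3 (symmetric group of order 6)

Compute the discriminant of x^3 + (-1)*x^2 + (6)*x + (-9): Δ = -2079. Since Δ is not a rational square, the Galois group is not contained in A_3; it must be the full S_3 (irreducibility of the cubic rules out anything smaller).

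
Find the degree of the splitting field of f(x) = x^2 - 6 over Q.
[K:Q] = 2

The polynomial x^2 - 6 is irreducible over Q since 6 is not a perfect square. Its splitting field is Q(sqrt(6)), which has degree 2 over Q.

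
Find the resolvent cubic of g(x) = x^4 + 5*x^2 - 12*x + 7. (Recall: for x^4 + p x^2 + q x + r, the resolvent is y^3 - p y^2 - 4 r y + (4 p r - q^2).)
h(y) = y^3 - 5*y^2 - 28*y - 4

Identify coefficients: p = 5, q = -12, r = 7.
Plug into h(y) = y^3 - p y^2 - 4 r y + (4 p r - q^2):
  h(y) = y^3 - (5) y^2 - 4*(7) y + (4*(5)*(7) - (-12)^2)
       = y^3 + (-5) y^2 + (-28) y + (-4).
Simplifying: h(y) = y^3 - 5*y^2 - 28*y - 4.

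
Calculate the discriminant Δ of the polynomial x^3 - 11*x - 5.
Δ = 4649

For a depressed cubic x^3 + p x + q the discriminant is Δ = -4 p^3 - 27 q^2 = -4*(-11)^3 - 27*(-5)^2 = 5324 - 675 = 4649.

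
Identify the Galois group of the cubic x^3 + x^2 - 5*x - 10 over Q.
Gal(K/Q) = S_3 (symmetric group of order 6)

Compute the discriminant of x^3 + (1)*x^2 + (-5)*x + (-10): Δ = -1235. Since Δ is not a rational square, the Galois group is not contained in A_3; it must be the full S_3 (irreducibility of the cubic rules out anything smaller).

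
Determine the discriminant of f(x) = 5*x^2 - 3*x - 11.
Δ = 229

For a quadratic a x^2 + b x + c the discriminant is Δ = b^2 - 4ac = (-3)^2 - 4*(5)*(-11) = 9 - (-220) = 229.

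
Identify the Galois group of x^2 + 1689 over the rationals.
Gal(K/Q) = Z/2Z (cyclic of order 2)

x^2 + 1689 is irreducible over Q since -1689 is not a rational square. The splitting field Q(sqrt(-1689)) has degree 2 over Q, and its unique nontrivial automorphism is sqrt(-1689) ↦ -sqrt(-1689). Hence Gal(Q(sqrt(-1689))/Q) = Z/2Z.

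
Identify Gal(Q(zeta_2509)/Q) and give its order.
|Gal(Q(zeta_2509)/Q)| = phi(2509) = 2304; group ≅ (Z/2509Z)^* ≅ Z/12Z × Z/192Z

The n-th cyclotomic polynomial Φ_2509(x) is the minimal polynomial of zeta_2509 over Q and has degree phi(2509) = 2304. So Q(zeta_2509) is a degree-2304 Galois extension with Galois group (Z/2509Z)^*. By CRT, (Z/2509Z)^* ≅ (Z/13Z)^* × (Z/193Z)^*. Each prime-power unit group is (Z/13Z)^* ≅ Z/12Z; (Z/193Z)^* ≅ Z/192Z. Hence Gal(Q(zeta_2509)/Q) ≅ Z/12Z × Z/192Z.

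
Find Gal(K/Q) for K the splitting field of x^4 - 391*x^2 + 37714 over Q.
Gal(K/Q) = V_4 (Klein four-group, Z/2Z × Z/2Z)

f factors as (x^2 - 218)(x^2 - 173), so the splitting field is K = Q(sqrt(218), sqrt(173)). The elements 218, 173, 37714 are all non-squares in Q, so sqrt(218) and sqrt(173) generate independent quadratic extensions. Thus [K:Q] = 4 and Gal(K/Q) is generated by the two order-2 automorphisms sqrt(218) ↦ -sqrt(218) and sqrt(173) ↦ -sqrt(173), giving V_4.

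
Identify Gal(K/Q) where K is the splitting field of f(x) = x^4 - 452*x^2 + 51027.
Gal(K/Q) = V_4 (Klein four-group, Z/2Z × Z/2Z)

f factors as (x^2 - 219)(x^2 - 233), so the splitting field is K = Q(sqrt(219), sqrt(233)). The elements 219, 233, 51027 are all non-squares in Q, so sqrt(219) and sqrt(233) generate independent quadratic extensions. Thus [K:Q] = 4 and Gal(K/Q) is generated by the two order-2 automorphisms sqrt(219) ↦ -sqrt(219) and sqrt(233) ↦ -sqrt(233), giving V_4.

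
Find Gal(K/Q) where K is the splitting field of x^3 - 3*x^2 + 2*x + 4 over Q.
Gal(K/Q) = S_3 (symmetric group of order 6)

Compute the discriminant of x^3 + (-3)*x^2 + (2)*x + (4): Δ = -428. Since Δ is not a rational square, the Galois group is not contained in A_3; it must be the full S_3 (irreducibility of the cubic rules out anything smaller).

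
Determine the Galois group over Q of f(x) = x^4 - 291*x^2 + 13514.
Gal(K/Q) = V_4 (Klein four-group, Z/2Z × Z/2Z)

f factors as (x^2 - 58)(x^2 - 233), so the splitting field is K = Q(sqrt(58), sqrt(233)). The elements 58, 233, 13514 are all non-squares in Q, so sqrt(58) and sqrt(233) generate independent quadratic extensions. Thus [K:Q] = 4 and Gal(K/Q) is generated by the two order-2 automorphisms sqrt(58) ↦ -sqrt(58) and sqrt(233) ↦ -sqrt(233), giving V_4.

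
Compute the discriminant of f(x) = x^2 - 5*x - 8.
Δ = 57

For a quadratic a x^2 + b x + c the discriminant is Δ = b^2 - 4ac = (-5)^2 - 4*(1)*(-8) = 25 - (-32) = 57.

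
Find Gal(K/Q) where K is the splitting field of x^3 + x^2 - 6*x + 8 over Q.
Gal(K/Q) = S_3 (symmetric group of order 6)

Compute the discriminant of x^3 + (1)*x^2 + (-6)*x + (8): Δ = -1724. Since Δ is not a rational square, the Galois group is not contained in A_3; it must be the full S_3 (irreducibility of the cubic rules out anything smaller).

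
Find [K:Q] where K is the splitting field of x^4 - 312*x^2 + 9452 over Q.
[K:Q] = 4

f factors as (x^2 - 34)(x^2 - 278); the splitting field is K = Q(sqrt(34), sqrt(278)). Since 34, 278, and 9452 are all non-squares in Q, the three subfields Q(sqrt(34)), Q(sqrt(278)), Q(sqrt(9452)) are distinct degree-2 extensions, so [K:Q] = 4 (Klein four Galois group).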